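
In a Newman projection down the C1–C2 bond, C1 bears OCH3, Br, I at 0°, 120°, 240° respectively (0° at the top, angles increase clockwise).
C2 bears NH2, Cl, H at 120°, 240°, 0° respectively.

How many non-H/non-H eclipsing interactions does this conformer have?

Non-H eclipsing pairs: Br(120°)/NH2(120°); I(240°)/Cl(240°) — 2 interactions.

2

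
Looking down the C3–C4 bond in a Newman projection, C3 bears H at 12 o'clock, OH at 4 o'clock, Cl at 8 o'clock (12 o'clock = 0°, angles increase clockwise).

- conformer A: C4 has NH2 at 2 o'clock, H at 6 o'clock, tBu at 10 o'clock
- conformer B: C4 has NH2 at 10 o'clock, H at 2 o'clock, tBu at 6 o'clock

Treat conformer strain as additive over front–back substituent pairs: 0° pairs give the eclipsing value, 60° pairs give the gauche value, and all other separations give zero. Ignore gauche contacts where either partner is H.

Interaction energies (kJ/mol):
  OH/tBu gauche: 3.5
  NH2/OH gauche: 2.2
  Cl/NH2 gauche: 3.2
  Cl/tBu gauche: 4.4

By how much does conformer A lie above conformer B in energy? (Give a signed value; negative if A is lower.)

A (staggered): OH(120°)/NH2(60°) gauche 2.2; Cl(240°)/tBu(300°) gauche 4.4 → 6.6 kJ/mol.
B (staggered): OH(120°)/tBu(180°) gauche 3.5; Cl(240°)/NH2(300°) gauche 3.2; Cl(240°)/tBu(180°) gauche 4.4 → 11.1 kJ/mol.
E(A) − E(B) = 6.6 − 11.1 = -4.5 kJ/mol.

-4.5 kJ/mol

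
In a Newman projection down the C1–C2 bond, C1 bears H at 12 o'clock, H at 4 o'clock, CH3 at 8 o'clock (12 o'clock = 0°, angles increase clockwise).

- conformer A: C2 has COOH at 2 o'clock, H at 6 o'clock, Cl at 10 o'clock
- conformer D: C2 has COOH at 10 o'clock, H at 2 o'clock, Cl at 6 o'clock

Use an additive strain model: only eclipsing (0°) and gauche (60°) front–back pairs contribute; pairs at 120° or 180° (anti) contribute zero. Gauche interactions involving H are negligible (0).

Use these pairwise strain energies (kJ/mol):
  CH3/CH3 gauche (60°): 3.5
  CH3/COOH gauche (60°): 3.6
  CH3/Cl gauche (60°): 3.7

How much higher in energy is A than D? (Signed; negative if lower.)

-3.6 kJ/mol

A (staggered): CH3–Cl gauche; 3.7 = 3.7 kJ/mol.
D (staggered): CH3–COOH gauche, CH3–Cl gauche; 3.6 + 3.7 = 7.3 kJ/mol.
E(A) − E(D) = 3.7 − 7.3 = -3.6 kJ/mol.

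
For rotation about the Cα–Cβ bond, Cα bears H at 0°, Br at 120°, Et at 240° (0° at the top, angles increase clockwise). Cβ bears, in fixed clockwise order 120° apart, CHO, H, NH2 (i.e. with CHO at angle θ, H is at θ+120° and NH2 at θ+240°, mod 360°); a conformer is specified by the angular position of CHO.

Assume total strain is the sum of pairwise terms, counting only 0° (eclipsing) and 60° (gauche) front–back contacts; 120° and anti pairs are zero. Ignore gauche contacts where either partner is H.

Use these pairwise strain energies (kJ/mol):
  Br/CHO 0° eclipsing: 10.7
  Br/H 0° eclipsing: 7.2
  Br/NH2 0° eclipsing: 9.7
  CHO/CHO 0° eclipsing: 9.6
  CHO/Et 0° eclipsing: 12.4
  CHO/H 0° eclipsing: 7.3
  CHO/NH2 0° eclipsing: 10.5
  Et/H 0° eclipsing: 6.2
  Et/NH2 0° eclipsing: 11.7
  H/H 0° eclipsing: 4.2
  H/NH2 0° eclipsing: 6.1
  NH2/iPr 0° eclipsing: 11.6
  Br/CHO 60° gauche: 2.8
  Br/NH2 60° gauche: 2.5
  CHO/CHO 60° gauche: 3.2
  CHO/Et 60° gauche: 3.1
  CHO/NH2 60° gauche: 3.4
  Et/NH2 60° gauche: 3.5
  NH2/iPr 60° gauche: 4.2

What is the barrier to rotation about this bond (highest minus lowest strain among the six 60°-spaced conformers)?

CHO at 0° (eclipsed): H(0°)/CHO(0°) eclipsed 7.3; Br(120°)/H(120°) eclipsed 7.2; Et(240°)/NH2(240°) eclipsed 11.7 → 26.2 kJ/mol.
CHO at 60° (staggered): Br(120°)/CHO(60°) gauche 2.8; Et(240°)/NH2(300°) gauche 3.5 → 6.3 kJ/mol.
CHO at 120° (eclipsed): H(0°)/NH2(0°) eclipsed 6.1; Br(120°)/CHO(120°) eclipsed 10.7; Et(240°)/H(240°) eclipsed 6.2 → 23.0 kJ/mol.
CHO at 180° (staggered): Br(120°)/CHO(180°) gauche 2.8; Br(120°)/NH2(60°) gauche 2.5; Et(240°)/CHO(180°) gauche 3.1 → 8.4 kJ/mol.
CHO at 240° (eclipsed): H(0°)/H(0°) eclipsed 4.2; Br(120°)/NH2(120°) eclipsed 9.7; Et(240°)/CHO(240°) eclipsed 12.4 → 26.3 kJ/mol.
CHO at 300° (staggered): Br(120°)/NH2(180°) gauche 2.5; Et(240°)/CHO(300°) gauche 3.1; Et(240°)/NH2(180°) gauche 3.5 → 9.1 kJ/mol.
Max at 240° (26.3 kJ/mol), min at 60° (6.3 kJ/mol); barrier = 20.0 kJ/mol.

20.0 kJ/mol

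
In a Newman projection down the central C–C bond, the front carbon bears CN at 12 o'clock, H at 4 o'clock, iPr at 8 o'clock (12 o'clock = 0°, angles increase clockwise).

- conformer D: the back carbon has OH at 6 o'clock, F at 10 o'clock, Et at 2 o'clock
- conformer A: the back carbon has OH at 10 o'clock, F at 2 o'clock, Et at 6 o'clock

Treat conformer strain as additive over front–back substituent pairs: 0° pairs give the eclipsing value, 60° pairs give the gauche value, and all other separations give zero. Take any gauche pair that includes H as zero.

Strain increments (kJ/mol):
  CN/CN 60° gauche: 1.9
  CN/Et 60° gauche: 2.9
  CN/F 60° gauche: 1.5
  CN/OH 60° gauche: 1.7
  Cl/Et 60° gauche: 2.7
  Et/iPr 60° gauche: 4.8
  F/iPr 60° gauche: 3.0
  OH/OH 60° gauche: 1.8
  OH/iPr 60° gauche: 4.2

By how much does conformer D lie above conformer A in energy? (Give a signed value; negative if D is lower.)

D is staggered. CN at 0° is gauche with F at 300° (1.5); CN at 0° is gauche with Et at 60° (2.9); iPr at 240° is gauche with OH at 180° (4.2); iPr at 240° is gauche with F at 300° (3.0). Total 11.6 kJ/mol.
A is staggered. CN at 0° is gauche with OH at 300° (1.7); CN at 0° is gauche with F at 60° (1.5); iPr at 240° is gauche with OH at 300° (4.2); iPr at 240° is gauche with Et at 180° (4.8). Total 12.2 kJ/mol.
E(D) − E(A) = 11.6 − 12.2 = -0.6 kJ/mol.

-0.6 kJ/mol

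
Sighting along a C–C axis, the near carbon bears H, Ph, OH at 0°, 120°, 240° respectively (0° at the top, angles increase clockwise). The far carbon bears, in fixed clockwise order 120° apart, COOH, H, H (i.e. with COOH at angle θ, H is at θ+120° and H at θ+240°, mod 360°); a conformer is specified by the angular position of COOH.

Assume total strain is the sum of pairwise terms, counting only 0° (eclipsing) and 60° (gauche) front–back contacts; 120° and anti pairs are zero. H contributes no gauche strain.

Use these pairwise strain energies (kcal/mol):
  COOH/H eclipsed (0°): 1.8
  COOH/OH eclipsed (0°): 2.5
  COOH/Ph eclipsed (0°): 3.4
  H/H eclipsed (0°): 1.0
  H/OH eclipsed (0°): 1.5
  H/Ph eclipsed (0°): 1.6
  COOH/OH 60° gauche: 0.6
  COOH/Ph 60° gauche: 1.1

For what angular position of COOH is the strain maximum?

120°

COOH at 0° (eclipsed): H–COOH eclipsed, Ph–H eclipsed, OH–H eclipsed; 1.8 + 1.6 + 1.5 = 4.9 kcal/mol.
COOH at 60° (staggered): Ph–COOH gauche; 1.1 = 1.1 kcal/mol.
COOH at 120° (eclipsed): H–H eclipsed, Ph–COOH eclipsed, OH–H eclipsed; 1.0 + 3.4 + 1.5 = 5.9 kcal/mol.
COOH at 180° (staggered): Ph–COOH gauche, OH–COOH gauche; 1.1 + 0.6 = 1.7 kcal/mol.
COOH at 240° (eclipsed): H–H eclipsed, Ph–H eclipsed, OH–COOH eclipsed; 1.0 + 1.6 + 2.5 = 5.1 kcal/mol.
COOH at 300° (staggered): OH–COOH gauche; 0.6 = 0.6 kcal/mol.
The maximum (5.9 kcal/mol) occurs with COOH at 120°.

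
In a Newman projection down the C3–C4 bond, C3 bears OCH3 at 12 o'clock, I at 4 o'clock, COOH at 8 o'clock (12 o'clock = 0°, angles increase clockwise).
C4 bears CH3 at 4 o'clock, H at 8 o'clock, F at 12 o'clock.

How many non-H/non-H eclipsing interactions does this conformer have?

2

Non-H eclipsing pairs: OCH3(0°)/F(0°); I(120°)/CH3(120°) — 2 interactions.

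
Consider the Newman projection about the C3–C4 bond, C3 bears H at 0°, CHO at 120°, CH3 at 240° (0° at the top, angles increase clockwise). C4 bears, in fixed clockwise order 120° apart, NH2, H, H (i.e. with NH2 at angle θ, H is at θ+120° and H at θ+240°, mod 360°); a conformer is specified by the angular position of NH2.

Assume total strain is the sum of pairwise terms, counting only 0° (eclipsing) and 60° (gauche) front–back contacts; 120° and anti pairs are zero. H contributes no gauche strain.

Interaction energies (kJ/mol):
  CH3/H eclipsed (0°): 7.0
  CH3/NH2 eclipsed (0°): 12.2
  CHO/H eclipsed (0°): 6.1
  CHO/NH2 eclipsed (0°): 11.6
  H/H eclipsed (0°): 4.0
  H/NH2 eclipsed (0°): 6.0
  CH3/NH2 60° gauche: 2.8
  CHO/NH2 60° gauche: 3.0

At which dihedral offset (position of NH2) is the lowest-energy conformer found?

NH2 at 0° (eclipsed): H(0°)/NH2(0°) eclipsed 6.0; CHO(120°)/H(120°) eclipsed 6.1; CH3(240°)/H(240°) eclipsed 7.0 → 19.1 kJ/mol.
NH2 at 60° (staggered): CHO(120°)/NH2(60°) gauche 3.0 → 3.0 kJ/mol.
NH2 at 120° (eclipsed): H(0°)/H(0°) eclipsed 4.0; CHO(120°)/NH2(120°) eclipsed 11.6; CH3(240°)/H(240°) eclipsed 7.0 → 22.6 kJ/mol.
NH2 at 180° (staggered): CHO(120°)/NH2(180°) gauche 3.0; CH3(240°)/NH2(180°) gauche 2.8 → 5.8 kJ/mol.
NH2 at 240° (eclipsed): H(0°)/H(0°) eclipsed 4.0; CHO(120°)/H(120°) eclipsed 6.1; CH3(240°)/NH2(240°) eclipsed 12.2 → 22.3 kJ/mol.
NH2 at 300° (staggered): CH3(240°)/NH2(300°) gauche 2.8 → 2.8 kJ/mol.
The minimum (2.8 kJ/mol) occurs with NH2 at 300°.

300°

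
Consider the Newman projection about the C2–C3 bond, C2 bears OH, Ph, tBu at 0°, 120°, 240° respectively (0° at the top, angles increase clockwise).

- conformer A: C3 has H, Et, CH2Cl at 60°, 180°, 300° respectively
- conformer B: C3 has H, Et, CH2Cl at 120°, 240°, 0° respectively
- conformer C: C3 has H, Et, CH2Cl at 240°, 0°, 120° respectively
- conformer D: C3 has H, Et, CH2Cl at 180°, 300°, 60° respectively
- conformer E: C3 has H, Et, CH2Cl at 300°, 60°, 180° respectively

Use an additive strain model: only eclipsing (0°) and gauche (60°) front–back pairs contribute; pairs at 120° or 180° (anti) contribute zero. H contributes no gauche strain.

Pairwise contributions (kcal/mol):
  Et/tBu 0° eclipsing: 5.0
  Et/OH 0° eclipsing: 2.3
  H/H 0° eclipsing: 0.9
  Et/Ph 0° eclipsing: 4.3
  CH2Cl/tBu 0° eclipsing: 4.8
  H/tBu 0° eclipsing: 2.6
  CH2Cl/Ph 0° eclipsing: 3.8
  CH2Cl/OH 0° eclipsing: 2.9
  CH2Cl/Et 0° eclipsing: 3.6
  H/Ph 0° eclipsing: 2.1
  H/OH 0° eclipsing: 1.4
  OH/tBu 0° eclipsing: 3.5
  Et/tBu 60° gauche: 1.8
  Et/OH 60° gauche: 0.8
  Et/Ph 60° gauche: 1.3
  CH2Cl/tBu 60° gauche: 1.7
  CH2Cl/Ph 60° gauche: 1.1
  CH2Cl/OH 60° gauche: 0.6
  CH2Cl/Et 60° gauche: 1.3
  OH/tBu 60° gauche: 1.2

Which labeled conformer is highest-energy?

A (staggered): OH–CH2Cl gauche, Ph–Et gauche, tBu–Et gauche, tBu–CH2Cl gauche; 0.6 + 1.3 + 1.8 + 1.7 = 5.4 kcal/mol.
B (eclipsed): OH–CH2Cl eclipsed, Ph–H eclipsed, tBu–Et eclipsed; 2.9 + 2.1 + 5.0 = 10.0 kcal/mol.
C (eclipsed): OH–Et eclipsed, Ph–CH2Cl eclipsed, tBu–H eclipsed; 2.3 + 3.8 + 2.6 = 8.7 kcal/mol.
D (staggered): OH–Et gauche, OH–CH2Cl gauche, Ph–CH2Cl gauche, tBu–Et gauche; 0.8 + 0.6 + 1.1 + 1.8 = 4.3 kcal/mol.
E (staggered): OH–Et gauche, Ph–Et gauche, Ph–CH2Cl gauche, tBu–CH2Cl gauche; 0.8 + 1.3 + 1.1 + 1.7 = 4.9 kcal/mol.
B has the highest total (10.0 kcal/mol).

B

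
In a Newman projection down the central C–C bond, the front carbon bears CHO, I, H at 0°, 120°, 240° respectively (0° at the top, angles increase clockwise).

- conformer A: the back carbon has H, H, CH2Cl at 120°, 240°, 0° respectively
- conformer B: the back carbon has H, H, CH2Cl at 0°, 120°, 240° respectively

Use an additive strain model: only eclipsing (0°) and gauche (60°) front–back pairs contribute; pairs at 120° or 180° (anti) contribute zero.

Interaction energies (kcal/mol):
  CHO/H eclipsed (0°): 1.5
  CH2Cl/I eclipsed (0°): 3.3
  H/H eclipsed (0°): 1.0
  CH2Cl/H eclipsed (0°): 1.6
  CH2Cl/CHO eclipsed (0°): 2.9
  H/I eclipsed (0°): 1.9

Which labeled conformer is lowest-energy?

A is eclipsed. CHO at 0° is eclipsed with CH2Cl at 0° (2.9); I at 120° is eclipsed with H at 120° (1.9); H at 240° is eclipsed with H at 240° (1.0). Total 5.8 kcal/mol.
B is eclipsed. CHO at 0° is eclipsed with H at 0° (1.5); I at 120° is eclipsed with H at 120° (1.9); H at 240° is eclipsed with CH2Cl at 240° (1.6). Total 5.0 kcal/mol.
B has the lowest total (5.0 kcal/mol).

B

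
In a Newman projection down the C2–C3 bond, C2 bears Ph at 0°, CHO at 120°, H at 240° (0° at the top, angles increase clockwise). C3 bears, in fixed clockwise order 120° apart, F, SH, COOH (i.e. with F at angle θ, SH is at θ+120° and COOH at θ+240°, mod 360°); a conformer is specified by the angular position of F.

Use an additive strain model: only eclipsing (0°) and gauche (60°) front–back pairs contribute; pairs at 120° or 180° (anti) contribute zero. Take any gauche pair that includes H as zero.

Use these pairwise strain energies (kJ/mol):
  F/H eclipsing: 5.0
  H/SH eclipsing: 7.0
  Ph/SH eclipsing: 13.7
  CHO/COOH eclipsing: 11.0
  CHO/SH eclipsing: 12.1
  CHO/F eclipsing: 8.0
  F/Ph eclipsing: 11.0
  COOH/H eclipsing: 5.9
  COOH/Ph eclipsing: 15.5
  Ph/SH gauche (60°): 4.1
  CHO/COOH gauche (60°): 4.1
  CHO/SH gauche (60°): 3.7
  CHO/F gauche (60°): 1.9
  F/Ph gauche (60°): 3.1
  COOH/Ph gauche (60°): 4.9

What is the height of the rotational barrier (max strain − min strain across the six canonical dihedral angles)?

16.9 kJ/mol

F at 0° (eclipsed): Ph–F eclipsed, CHO–SH eclipsed, H–COOH eclipsed; 11.0 + 12.1 + 5.9 = 29.0 kJ/mol.
F at 60° (staggered): Ph–F gauche, Ph–COOH gauche, CHO–F gauche, CHO–SH gauche; 3.1 + 4.9 + 1.9 + 3.7 = 13.6 kJ/mol.
F at 120° (eclipsed): Ph–COOH eclipsed, CHO–F eclipsed, H–SH eclipsed; 15.5 + 8.0 + 7.0 = 30.5 kJ/mol.
F at 180° (staggered): Ph–SH gauche, Ph–COOH gauche, CHO–F gauche, CHO–COOH gauche; 4.1 + 4.9 + 1.9 + 4.1 = 15.0 kJ/mol.
F at 240° (eclipsed): Ph–SH eclipsed, CHO–COOH eclipsed, H–F eclipsed; 13.7 + 11.0 + 5.0 = 29.7 kJ/mol.
F at 300° (staggered): Ph–F gauche, Ph–SH gauche, CHO–SH gauche, CHO–COOH gauche; 3.1 + 4.1 + 3.7 + 4.1 = 15.0 kJ/mol.
Max at 120° (30.5 kJ/mol), min at 60° (13.6 kJ/mol); barrier = 16.9 kJ/mol.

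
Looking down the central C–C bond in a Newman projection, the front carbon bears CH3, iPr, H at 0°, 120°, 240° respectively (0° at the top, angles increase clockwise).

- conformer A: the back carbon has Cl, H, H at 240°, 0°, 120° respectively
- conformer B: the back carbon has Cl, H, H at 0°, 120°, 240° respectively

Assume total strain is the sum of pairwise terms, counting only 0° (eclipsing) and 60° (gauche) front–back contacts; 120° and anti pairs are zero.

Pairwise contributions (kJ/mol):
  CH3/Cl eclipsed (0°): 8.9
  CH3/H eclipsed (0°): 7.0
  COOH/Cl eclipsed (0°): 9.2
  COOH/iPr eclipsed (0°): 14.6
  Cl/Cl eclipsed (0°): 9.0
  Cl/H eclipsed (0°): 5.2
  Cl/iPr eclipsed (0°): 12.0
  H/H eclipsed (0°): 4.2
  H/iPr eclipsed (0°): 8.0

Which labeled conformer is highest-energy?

B

A (eclipsed): CH3–H eclipsed, iPr–H eclipsed, H–Cl eclipsed; 7.0 + 8.0 + 5.2 = 20.2 kJ/mol.
B (eclipsed): CH3–Cl eclipsed, iPr–H eclipsed, H–H eclipsed; 8.9 + 8.0 + 4.2 = 21.1 kJ/mol.
B has the highest total (21.1 kJ/mol).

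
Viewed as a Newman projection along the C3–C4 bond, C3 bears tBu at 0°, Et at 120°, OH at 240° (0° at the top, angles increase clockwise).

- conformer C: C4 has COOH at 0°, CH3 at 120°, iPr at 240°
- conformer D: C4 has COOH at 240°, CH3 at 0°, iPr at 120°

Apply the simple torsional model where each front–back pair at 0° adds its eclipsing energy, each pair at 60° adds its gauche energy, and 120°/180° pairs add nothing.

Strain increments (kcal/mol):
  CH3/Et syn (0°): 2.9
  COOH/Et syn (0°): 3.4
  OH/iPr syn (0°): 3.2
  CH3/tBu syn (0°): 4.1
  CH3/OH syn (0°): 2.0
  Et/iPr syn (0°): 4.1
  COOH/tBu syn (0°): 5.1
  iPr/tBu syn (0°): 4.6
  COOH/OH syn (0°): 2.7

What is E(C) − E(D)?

C (eclipsed): tBu–COOH eclipsed, Et–CH3 eclipsed, OH–iPr eclipsed; 5.1 + 2.9 + 3.2 = 11.2 kcal/mol.
D (eclipsed): tBu–CH3 eclipsed, Et–iPr eclipsed, OH–COOH eclipsed; 4.1 + 4.1 + 2.7 = 10.9 kcal/mol.
E(C) − E(D) = 11.2 − 10.9 = +0.3 kcal/mol.

+0.3 kcal/mol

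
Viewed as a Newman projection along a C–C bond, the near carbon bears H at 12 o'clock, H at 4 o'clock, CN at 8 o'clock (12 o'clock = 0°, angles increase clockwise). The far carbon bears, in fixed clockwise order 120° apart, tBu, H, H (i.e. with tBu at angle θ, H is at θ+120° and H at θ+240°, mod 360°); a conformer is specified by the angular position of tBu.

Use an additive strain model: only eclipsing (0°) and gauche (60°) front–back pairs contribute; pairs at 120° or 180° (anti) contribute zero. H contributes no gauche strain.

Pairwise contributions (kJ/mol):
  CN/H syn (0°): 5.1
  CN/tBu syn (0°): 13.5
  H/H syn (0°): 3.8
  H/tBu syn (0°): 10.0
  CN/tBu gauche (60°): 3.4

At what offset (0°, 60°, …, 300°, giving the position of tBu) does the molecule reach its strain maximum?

tBu at 0° is eclipsed. H at 0° is eclipsed with tBu at 0° (10.0); H at 120° is eclipsed with H at 120° (3.8); CN at 240° is eclipsed with H at 240° (5.1). Total 18.9 kJ/mol.
tBu at 60° (staggered): no non-H gauche contacts → 0.0 kJ/mol.
tBu at 120° is eclipsed. H at 0° is eclipsed with H at 0° (3.8); H at 120° is eclipsed with tBu at 120° (10.0); CN at 240° is eclipsed with H at 240° (5.1). Total 18.9 kJ/mol.
tBu at 180° is staggered. CN at 240° is gauche with tBu at 180° (3.4). Total 3.4 kJ/mol.
tBu at 240° is eclipsed. H at 0° is eclipsed with H at 0° (3.8); H at 120° is eclipsed with H at 120° (3.8); CN at 240° is eclipsed with tBu at 240° (13.5). Total 21.1 kJ/mol.
tBu at 300° is staggered. CN at 240° is gauche with tBu at 300° (3.4). Total 3.4 kJ/mol.
The maximum (21.1 kJ/mol) occurs with tBu at 240°.

240°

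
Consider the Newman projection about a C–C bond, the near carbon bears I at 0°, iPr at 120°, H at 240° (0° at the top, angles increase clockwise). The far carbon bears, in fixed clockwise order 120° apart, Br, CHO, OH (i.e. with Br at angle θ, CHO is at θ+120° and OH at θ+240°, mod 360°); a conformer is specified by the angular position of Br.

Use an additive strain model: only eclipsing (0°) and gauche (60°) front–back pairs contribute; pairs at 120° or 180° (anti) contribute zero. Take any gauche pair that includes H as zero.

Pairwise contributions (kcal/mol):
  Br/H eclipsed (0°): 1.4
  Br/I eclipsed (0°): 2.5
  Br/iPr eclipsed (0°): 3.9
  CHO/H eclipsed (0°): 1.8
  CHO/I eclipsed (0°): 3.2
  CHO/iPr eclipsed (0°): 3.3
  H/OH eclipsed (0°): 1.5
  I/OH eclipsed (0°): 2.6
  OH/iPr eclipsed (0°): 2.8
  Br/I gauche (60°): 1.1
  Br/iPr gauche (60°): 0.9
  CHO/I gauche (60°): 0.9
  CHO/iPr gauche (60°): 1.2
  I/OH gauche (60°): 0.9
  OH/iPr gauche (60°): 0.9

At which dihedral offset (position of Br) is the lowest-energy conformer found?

Br at 0° (eclipsed): I(0°)/Br(0°) eclipsed 2.5; iPr(120°)/CHO(120°) eclipsed 3.3; H(240°)/OH(240°) eclipsed 1.5 → 7.3 kcal/mol.
Br at 60° (staggered): I(0°)/Br(60°) gauche 1.1; I(0°)/OH(300°) gauche 0.9; iPr(120°)/Br(60°) gauche 0.9; iPr(120°)/CHO(180°) gauche 1.2 → 4.1 kcal/mol.
Br at 120° (eclipsed): I(0°)/OH(0°) eclipsed 2.6; iPr(120°)/Br(120°) eclipsed 3.9; H(240°)/CHO(240°) eclipsed 1.8 → 8.3 kcal/mol.
Br at 180° (staggered): I(0°)/CHO(300°) gauche 0.9; I(0°)/OH(60°) gauche 0.9; iPr(120°)/Br(180°) gauche 0.9; iPr(120°)/OH(60°) gauche 0.9 → 3.6 kcal/mol.
Br at 240° (eclipsed): I(0°)/CHO(0°) eclipsed 3.2; iPr(120°)/OH(120°) eclipsed 2.8; H(240°)/Br(240°) eclipsed 1.4 → 7.4 kcal/mol.
Br at 300° (staggered): I(0°)/Br(300°) gauche 1.1; I(0°)/CHO(60°) gauche 0.9; iPr(120°)/CHO(60°) gauche 1.2; iPr(120°)/OH(180°) gauche 0.9 → 4.1 kcal/mol.
The minimum (3.6 kcal/mol) occurs with Br at 180°.

180°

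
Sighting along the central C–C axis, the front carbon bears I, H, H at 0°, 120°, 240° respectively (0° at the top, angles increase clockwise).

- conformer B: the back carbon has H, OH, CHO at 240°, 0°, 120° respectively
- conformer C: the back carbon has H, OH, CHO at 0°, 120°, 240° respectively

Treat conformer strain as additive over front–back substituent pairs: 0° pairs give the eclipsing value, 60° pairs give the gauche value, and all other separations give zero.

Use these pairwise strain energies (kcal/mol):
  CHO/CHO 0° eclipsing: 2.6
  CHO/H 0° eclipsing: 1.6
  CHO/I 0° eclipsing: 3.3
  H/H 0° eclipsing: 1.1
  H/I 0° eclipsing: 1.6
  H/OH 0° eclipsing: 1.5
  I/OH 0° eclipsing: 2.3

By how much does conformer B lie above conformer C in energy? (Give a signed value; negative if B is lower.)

B (eclipsed): I–OH eclipsed, H–CHO eclipsed, H–H eclipsed; 2.3 + 1.6 + 1.1 = 5.0 kcal/mol.
C (eclipsed): I–H eclipsed, H–OH eclipsed, H–CHO eclipsed; 1.6 + 1.5 + 1.6 = 4.7 kcal/mol.
E(B) − E(C) = 5.0 − 4.7 = +0.3 kcal/mol.

+0.3 kcal/mol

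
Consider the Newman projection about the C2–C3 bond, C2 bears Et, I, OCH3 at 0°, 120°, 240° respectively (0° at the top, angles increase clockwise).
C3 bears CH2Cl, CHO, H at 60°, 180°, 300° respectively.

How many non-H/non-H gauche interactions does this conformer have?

4

Non-H gauche pairs: Et(0°)/CH2Cl(60°); I(120°)/CH2Cl(60°); I(120°)/CHO(180°); OCH3(240°)/CHO(180°) — 4 interactions.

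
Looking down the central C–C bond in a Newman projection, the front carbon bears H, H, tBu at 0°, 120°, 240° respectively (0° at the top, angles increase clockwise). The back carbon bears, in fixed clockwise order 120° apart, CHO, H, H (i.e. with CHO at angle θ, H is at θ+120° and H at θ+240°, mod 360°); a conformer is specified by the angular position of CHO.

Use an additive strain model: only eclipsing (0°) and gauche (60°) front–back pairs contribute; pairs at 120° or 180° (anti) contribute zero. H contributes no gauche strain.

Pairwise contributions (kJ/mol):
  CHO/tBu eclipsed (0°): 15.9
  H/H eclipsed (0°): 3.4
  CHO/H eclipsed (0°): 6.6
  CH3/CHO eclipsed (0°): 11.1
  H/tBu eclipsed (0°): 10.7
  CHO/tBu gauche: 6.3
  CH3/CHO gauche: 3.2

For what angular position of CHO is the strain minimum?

60°

CHO at 0° (eclipsed): H–CHO eclipsed, H–H eclipsed, tBu–H eclipsed; 6.6 + 3.4 + 10.7 = 20.7 kJ/mol.
CHO at 60° (staggered): no non-H gauche contacts → 0.0 kJ/mol.
CHO at 120° (eclipsed): H–H eclipsed, H–CHO eclipsed, tBu–H eclipsed; 3.4 + 6.6 + 10.7 = 20.7 kJ/mol.
CHO at 180° (staggered): tBu–CHO gauche; 6.3 = 6.3 kJ/mol.
CHO at 240° (eclipsed): H–H eclipsed, H–H eclipsed, tBu–CHO eclipsed; 3.4 + 3.4 + 15.9 = 22.7 kJ/mol.
CHO at 300° (staggered): tBu–CHO gauche; 6.3 = 6.3 kJ/mol.
The minimum (0.0 kJ/mol) occurs with CHO at 60°.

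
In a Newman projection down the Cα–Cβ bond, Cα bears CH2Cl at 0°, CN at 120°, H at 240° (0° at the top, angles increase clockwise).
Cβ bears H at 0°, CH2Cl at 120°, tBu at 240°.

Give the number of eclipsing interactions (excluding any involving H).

1

Non-H eclipsing pairs: CN(120°)/CH2Cl(120°) — 1 interaction.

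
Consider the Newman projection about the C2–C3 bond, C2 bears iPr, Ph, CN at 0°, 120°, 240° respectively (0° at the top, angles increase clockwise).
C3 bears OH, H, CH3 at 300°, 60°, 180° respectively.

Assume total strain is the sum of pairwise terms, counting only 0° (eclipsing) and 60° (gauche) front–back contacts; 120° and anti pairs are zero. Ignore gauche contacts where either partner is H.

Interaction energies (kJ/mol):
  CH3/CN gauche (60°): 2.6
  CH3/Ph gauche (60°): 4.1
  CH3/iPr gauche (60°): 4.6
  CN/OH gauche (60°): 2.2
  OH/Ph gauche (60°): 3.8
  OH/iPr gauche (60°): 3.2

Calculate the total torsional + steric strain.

12.1 kJ/mol

This conformer (staggered): iPr(0°)/OH(300°) gauche 3.2; Ph(120°)/CH3(180°) gauche 4.1; CN(240°)/OH(300°) gauche 2.2; CN(240°)/CH3(180°) gauche 2.6 → 12.1 kJ/mol.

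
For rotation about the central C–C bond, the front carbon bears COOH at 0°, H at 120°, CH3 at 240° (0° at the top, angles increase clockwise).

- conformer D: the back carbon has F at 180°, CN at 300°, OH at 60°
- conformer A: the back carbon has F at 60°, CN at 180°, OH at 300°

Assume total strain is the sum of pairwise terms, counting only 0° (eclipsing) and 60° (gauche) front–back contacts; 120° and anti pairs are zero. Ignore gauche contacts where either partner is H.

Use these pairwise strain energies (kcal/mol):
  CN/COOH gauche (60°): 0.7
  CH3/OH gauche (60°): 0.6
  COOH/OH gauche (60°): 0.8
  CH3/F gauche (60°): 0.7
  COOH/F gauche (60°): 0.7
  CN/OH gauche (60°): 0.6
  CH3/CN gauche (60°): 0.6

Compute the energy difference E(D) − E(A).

+0.1 kcal/mol

D (staggered): COOH(0°)/CN(300°) gauche 0.7; COOH(0°)/OH(60°) gauche 0.8; CH3(240°)/F(180°) gauche 0.7; CH3(240°)/CN(300°) gauche 0.6 → 2.8 kcal/mol.
A (staggered): COOH(0°)/F(60°) gauche 0.7; COOH(0°)/OH(300°) gauche 0.8; CH3(240°)/CN(180°) gauche 0.6; CH3(240°)/OH(300°) gauche 0.6 → 2.7 kcal/mol.
E(D) − E(A) = 2.8 − 2.7 = +0.1 kcal/mol.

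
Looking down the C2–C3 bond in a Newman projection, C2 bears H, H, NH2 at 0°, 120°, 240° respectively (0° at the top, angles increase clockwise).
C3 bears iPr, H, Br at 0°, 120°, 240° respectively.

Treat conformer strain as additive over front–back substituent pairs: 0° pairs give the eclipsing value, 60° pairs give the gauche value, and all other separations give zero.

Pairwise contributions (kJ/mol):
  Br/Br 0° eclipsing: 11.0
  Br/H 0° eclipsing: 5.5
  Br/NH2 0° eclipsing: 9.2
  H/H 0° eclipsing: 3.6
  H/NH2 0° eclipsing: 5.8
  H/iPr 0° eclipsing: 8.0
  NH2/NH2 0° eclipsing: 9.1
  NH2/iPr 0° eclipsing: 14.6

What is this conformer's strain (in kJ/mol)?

20.8 kJ/mol

This conformer (eclipsed): H(0°)/iPr(0°) eclipsed 8.0; H(120°)/H(120°) eclipsed 3.6; NH2(240°)/Br(240°) eclipsed 9.2 → 20.8 kJ/mol.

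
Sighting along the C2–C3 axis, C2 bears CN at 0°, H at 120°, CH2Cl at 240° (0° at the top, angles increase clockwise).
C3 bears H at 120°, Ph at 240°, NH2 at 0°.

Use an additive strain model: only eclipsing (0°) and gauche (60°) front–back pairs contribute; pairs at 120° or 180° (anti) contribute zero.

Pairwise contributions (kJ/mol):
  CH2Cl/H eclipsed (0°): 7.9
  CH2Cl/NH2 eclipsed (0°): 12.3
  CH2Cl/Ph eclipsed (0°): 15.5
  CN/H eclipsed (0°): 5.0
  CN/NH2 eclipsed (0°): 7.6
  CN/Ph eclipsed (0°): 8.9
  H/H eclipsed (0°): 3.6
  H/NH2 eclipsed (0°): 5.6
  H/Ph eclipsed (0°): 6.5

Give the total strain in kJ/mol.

26.7 kJ/mol

This conformer (eclipsed): CN–NH2 eclipsed, H–H eclipsed, CH2Cl–Ph eclipsed; 7.6 + 3.6 + 15.5 = 26.7 kJ/mol.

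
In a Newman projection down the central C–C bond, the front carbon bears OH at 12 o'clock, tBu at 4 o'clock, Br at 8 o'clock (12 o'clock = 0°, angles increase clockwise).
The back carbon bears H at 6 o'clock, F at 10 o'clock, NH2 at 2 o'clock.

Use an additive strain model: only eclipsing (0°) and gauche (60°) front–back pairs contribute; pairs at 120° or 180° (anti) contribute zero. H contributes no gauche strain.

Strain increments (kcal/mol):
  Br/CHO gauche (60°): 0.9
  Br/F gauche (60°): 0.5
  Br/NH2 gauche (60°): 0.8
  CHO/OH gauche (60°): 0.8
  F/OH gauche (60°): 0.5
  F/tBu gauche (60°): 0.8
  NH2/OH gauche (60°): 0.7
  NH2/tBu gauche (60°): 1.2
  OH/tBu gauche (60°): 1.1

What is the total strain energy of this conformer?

2.9 kcal/mol

This conformer (staggered): OH(0°)/F(300°) gauche 0.5; OH(0°)/NH2(60°) gauche 0.7; tBu(120°)/NH2(60°) gauche 1.2; Br(240°)/F(300°) gauche 0.5 → 2.9 kcal/mol.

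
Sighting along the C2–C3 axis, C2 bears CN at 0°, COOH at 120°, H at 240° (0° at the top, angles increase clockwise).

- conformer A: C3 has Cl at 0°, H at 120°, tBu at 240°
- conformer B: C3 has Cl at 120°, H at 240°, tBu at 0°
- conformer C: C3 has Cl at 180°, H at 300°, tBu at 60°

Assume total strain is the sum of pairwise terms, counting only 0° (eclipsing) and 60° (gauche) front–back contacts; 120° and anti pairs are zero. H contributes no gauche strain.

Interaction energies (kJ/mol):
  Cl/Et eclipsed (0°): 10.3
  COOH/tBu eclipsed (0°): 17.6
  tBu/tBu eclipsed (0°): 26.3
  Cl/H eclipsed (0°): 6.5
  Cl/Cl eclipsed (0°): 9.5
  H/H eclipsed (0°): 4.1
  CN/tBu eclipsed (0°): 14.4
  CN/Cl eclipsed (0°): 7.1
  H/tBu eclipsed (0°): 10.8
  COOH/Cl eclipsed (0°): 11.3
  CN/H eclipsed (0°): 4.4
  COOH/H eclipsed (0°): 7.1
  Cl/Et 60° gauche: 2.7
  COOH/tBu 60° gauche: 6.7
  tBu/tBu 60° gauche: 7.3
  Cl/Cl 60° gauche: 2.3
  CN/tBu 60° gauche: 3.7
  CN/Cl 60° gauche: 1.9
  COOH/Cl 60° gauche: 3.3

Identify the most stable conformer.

A is eclipsed. CN at 0° is eclipsed with Cl at 0° (7.1); COOH at 120° is eclipsed with H at 120° (7.1); H at 240° is eclipsed with tBu at 240° (10.8). Total 25.0 kJ/mol.
B is eclipsed. CN at 0° is eclipsed with tBu at 0° (14.4); COOH at 120° is eclipsed with Cl at 120° (11.3); H at 240° is eclipsed with H at 240° (4.1). Total 29.8 kJ/mol.
C is staggered. CN at 0° is gauche with tBu at 60° (3.7); COOH at 120° is gauche with Cl at 180° (3.3); COOH at 120° is gauche with tBu at 60° (6.7). Total 13.7 kJ/mol.
C has the lowest total (13.7 kJ/mol).

C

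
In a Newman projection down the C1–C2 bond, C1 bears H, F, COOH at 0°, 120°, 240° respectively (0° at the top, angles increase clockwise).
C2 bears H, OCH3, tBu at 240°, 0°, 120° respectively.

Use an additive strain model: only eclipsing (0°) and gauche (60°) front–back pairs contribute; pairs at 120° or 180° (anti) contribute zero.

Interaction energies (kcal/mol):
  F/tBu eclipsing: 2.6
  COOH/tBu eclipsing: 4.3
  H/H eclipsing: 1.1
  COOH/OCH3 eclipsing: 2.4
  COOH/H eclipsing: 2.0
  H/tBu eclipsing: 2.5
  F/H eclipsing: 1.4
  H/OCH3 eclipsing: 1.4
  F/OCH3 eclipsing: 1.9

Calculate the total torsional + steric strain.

6.0 kcal/mol

This conformer (eclipsed): H(0°)/OCH3(0°) eclipsed 1.4; F(120°)/tBu(120°) eclipsed 2.6; COOH(240°)/H(240°) eclipsed 2.0 → 6.0 kcal/mol.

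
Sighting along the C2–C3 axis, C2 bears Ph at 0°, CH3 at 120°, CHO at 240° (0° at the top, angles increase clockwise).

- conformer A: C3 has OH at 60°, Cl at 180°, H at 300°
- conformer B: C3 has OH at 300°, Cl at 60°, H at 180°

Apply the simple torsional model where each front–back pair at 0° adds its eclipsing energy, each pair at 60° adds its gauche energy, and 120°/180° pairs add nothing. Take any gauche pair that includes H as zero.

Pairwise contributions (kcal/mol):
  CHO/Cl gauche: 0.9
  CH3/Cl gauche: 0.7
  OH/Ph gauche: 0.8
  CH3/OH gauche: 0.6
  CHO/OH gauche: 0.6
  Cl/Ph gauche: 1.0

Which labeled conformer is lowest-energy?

A

A (staggered): Ph–OH gauche, CH3–OH gauche, CH3–Cl gauche, CHO–Cl gauche; 0.8 + 0.6 + 0.7 + 0.9 = 3.0 kcal/mol.
B (staggered): Ph–OH gauche, Ph–Cl gauche, CH3–Cl gauche, CHO–OH gauche; 0.8 + 1.0 + 0.7 + 0.6 = 3.1 kcal/mol.
A has the lowest total (3.0 kcal/mol).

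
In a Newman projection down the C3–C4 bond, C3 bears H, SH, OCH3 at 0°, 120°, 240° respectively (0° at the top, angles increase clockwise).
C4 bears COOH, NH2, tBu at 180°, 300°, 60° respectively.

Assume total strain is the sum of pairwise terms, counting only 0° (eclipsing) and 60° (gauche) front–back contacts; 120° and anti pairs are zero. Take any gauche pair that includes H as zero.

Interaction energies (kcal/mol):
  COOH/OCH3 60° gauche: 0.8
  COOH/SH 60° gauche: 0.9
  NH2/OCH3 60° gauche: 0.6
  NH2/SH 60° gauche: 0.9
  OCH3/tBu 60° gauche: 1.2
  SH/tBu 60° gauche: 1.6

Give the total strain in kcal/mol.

This conformer (staggered): SH–COOH gauche, SH–tBu gauche, OCH3–COOH gauche, OCH3–NH2 gauche; 0.9 + 1.6 + 0.8 + 0.6 = 3.9 kcal/mol.

3.9 kcal/mol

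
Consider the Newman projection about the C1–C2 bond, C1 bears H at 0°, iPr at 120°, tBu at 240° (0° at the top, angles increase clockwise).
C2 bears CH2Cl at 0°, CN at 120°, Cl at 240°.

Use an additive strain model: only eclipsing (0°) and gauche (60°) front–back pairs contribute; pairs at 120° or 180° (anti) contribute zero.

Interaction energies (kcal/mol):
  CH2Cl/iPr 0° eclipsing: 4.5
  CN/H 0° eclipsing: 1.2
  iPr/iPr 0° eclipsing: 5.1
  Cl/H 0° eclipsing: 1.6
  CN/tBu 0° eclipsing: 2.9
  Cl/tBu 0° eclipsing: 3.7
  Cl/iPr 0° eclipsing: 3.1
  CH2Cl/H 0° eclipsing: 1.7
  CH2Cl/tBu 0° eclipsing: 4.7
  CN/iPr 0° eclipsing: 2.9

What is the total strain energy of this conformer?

This conformer (eclipsed): H(0°)/CH2Cl(0°) eclipsed 1.7; iPr(120°)/CN(120°) eclipsed 2.9; tBu(240°)/Cl(240°) eclipsed 3.7 → 8.3 kcal/mol.

8.3 kcal/mol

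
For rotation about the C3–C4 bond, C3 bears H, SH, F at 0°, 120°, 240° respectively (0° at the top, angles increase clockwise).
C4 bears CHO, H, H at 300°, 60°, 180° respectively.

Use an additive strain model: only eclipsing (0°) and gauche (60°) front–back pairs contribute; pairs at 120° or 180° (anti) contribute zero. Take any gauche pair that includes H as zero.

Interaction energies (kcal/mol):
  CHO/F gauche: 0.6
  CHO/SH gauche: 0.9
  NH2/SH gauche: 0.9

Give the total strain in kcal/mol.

This conformer (staggered): F–CHO gauche; 0.6 = 0.6 kcal/mol.

0.6 kcal/mol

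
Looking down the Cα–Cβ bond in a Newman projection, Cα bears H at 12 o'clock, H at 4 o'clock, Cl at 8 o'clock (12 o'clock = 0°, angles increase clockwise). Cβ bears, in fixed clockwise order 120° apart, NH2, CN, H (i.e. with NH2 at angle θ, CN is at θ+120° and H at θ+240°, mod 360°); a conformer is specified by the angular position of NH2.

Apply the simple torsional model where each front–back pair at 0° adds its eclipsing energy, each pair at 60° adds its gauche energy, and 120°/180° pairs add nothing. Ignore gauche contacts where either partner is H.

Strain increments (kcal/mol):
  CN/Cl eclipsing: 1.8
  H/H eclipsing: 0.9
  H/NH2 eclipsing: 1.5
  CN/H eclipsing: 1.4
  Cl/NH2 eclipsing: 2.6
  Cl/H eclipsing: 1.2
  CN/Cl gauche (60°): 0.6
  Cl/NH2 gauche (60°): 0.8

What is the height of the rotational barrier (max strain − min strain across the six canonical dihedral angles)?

4.3 kcal/mol

NH2 at 0° (eclipsed): H(0°)/NH2(0°) eclipsed 1.5; H(120°)/CN(120°) eclipsed 1.4; Cl(240°)/H(240°) eclipsed 1.2 → 4.1 kcal/mol.
NH2 at 60° (staggered): Cl(240°)/CN(180°) gauche 0.6 → 0.6 kcal/mol.
NH2 at 120° (eclipsed): H(0°)/H(0°) eclipsed 0.9; H(120°)/NH2(120°) eclipsed 1.5; Cl(240°)/CN(240°) eclipsed 1.8 → 4.2 kcal/mol.
NH2 at 180° (staggered): Cl(240°)/NH2(180°) gauche 0.8; Cl(240°)/CN(300°) gauche 0.6 → 1.4 kcal/mol.
NH2 at 240° (eclipsed): H(0°)/CN(0°) eclipsed 1.4; H(120°)/H(120°) eclipsed 0.9; Cl(240°)/NH2(240°) eclipsed 2.6 → 4.9 kcal/mol.
NH2 at 300° (staggered): Cl(240°)/NH2(300°) gauche 0.8 → 0.8 kcal/mol.
Max at 240° (4.9 kcal/mol), min at 60° (0.6 kcal/mol); barrier = 4.3 kcal/mol.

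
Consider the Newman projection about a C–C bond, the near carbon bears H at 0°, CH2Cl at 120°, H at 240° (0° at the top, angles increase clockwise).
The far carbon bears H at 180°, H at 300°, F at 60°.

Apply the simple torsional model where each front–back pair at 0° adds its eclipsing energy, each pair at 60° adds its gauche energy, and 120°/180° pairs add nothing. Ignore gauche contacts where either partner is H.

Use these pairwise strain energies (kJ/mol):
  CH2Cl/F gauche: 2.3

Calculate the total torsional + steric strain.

2.3 kJ/mol

This conformer is staggered. CH2Cl at 120° is gauche with F at 60° (2.3). Total 2.3 kJ/mol.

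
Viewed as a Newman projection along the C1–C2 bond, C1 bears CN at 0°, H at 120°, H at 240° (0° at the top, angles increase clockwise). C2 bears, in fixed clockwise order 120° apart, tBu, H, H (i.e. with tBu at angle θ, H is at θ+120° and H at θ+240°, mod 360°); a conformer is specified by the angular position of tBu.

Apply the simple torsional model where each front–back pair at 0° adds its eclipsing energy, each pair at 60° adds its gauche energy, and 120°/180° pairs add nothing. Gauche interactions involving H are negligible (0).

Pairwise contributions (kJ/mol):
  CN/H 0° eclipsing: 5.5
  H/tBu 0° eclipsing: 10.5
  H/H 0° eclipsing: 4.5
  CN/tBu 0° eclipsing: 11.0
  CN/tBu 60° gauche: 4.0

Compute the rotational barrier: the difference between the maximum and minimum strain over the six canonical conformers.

20.5 kJ/mol

tBu at 0° (eclipsed): CN(0°)/tBu(0°) eclipsed 11.0; H(120°)/H(120°) eclipsed 4.5; H(240°)/H(240°) eclipsed 4.5 → 20.0 kJ/mol.
tBu at 60° (staggered): CN(0°)/tBu(60°) gauche 4.0 → 4.0 kJ/mol.
tBu at 120° (eclipsed): CN(0°)/H(0°) eclipsed 5.5; H(120°)/tBu(120°) eclipsed 10.5; H(240°)/H(240°) eclipsed 4.5 → 20.5 kJ/mol.
tBu at 180° (staggered): no non-H gauche contacts → 0.0 kJ/mol.
tBu at 240° (eclipsed): CN(0°)/H(0°) eclipsed 5.5; H(120°)/H(120°) eclipsed 4.5; H(240°)/tBu(240°) eclipsed 10.5 → 20.5 kJ/mol.
tBu at 300° (staggered): CN(0°)/tBu(300°) gauche 4.0 → 4.0 kJ/mol.
Max at 120° (20.5 kJ/mol), min at 180° (0.0 kJ/mol); barrier = 20.5 kJ/mol.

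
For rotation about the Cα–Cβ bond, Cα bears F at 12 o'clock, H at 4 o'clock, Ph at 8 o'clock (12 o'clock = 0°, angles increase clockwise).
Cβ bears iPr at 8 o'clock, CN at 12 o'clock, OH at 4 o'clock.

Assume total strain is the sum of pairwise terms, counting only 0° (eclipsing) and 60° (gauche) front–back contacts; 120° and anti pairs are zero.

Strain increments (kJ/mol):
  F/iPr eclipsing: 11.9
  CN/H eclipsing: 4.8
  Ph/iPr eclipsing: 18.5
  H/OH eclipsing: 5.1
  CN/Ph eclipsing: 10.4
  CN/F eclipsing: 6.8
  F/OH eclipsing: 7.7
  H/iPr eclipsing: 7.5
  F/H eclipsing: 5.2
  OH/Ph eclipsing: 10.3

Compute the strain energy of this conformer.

This conformer (eclipsed): F(0°)/CN(0°) eclipsed 6.8; H(120°)/OH(120°) eclipsed 5.1; Ph(240°)/iPr(240°) eclipsed 18.5 → 30.4 kJ/mol.

30.4 kJ/mol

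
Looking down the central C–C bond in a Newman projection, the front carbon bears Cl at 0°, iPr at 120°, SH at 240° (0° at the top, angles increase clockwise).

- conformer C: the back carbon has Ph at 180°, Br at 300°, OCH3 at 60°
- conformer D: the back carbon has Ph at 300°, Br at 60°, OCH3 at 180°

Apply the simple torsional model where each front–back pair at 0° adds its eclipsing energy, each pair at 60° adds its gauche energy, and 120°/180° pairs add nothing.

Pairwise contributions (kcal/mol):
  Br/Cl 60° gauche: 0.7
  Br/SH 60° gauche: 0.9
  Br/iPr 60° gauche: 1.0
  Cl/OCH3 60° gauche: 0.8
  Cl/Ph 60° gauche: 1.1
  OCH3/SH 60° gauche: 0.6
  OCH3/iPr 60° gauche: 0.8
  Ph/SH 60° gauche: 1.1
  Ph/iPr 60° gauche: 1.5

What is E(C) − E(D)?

C is staggered. Cl at 0° is gauche with Br at 300° (0.7); Cl at 0° is gauche with OCH3 at 60° (0.8); iPr at 120° is gauche with Ph at 180° (1.5); iPr at 120° is gauche with OCH3 at 60° (0.8); SH at 240° is gauche with Ph at 180° (1.1); SH at 240° is gauche with Br at 300° (0.9). Total 5.8 kcal/mol.
D is staggered. Cl at 0° is gauche with Ph at 300° (1.1); Cl at 0° is gauche with Br at 60° (0.7); iPr at 120° is gauche with Br at 60° (1.0); iPr at 120° is gauche with OCH3 at 180° (0.8); SH at 240° is gauche with Ph at 300° (1.1); SH at 240° is gauche with OCH3 at 180° (0.6). Total 5.3 kcal/mol.
E(C) − E(D) = 5.8 − 5.3 = +0.5 kcal/mol.

+0.5 kcal/mol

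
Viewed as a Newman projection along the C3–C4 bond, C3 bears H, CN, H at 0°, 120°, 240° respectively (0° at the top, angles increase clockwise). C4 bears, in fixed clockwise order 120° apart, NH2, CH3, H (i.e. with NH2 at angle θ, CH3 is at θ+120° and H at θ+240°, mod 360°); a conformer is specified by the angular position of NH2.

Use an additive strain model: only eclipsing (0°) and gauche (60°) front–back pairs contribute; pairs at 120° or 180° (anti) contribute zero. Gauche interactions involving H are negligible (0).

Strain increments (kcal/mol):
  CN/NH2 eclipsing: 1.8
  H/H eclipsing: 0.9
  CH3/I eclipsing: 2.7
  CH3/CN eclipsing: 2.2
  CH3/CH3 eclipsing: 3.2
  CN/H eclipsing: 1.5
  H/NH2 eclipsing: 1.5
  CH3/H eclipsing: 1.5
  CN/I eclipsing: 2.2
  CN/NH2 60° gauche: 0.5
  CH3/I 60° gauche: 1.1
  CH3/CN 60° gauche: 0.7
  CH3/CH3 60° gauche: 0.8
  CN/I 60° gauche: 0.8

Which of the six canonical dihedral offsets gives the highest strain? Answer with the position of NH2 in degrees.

NH2 at 0° (eclipsed): H–NH2 eclipsed, CN–CH3 eclipsed, H–H eclipsed; 1.5 + 2.2 + 0.9 = 4.6 kcal/mol.
NH2 at 60° (staggered): CN–NH2 gauche, CN–CH3 gauche; 0.5 + 0.7 = 1.2 kcal/mol.
NH2 at 120° (eclipsed): H–H eclipsed, CN–NH2 eclipsed, H–CH3 eclipsed; 0.9 + 1.8 + 1.5 = 4.2 kcal/mol.
NH2 at 180° (staggered): CN–NH2 gauche; 0.5 = 0.5 kcal/mol.
NH2 at 240° (eclipsed): H–CH3 eclipsed, CN–H eclipsed, H–NH2 eclipsed; 1.5 + 1.5 + 1.5 = 4.5 kcal/mol.
NH2 at 300° (staggered): CN–CH3 gauche; 0.7 = 0.7 kcal/mol.
The maximum (4.6 kcal/mol) occurs with NH2 at 0°.

0°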